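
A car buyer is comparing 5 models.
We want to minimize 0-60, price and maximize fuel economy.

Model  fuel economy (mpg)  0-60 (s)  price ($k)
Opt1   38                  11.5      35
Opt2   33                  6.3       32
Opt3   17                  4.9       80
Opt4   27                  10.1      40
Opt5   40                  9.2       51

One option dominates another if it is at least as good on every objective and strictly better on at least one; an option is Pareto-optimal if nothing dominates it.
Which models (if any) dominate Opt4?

Opt2

Opt2: fuel economy 33≥27, 0-60 6.3≤10.1, price 32≤40 — dominates Opt4.
Others (Opt1, Opt3, Opt5) are each worse than Opt4 on at least one objective.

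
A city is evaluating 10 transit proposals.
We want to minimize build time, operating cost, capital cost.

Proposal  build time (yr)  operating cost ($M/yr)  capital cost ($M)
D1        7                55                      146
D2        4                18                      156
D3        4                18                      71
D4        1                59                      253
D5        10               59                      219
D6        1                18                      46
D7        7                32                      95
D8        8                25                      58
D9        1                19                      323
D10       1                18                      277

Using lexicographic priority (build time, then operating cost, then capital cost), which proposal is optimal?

D6

First minimize build time: best is 1, kept {D4, D6, D9, D10}.
Then minimize operating cost: best is 18, kept {D6, D10}.
Then minimize capital cost: best is 46, kept {D6}.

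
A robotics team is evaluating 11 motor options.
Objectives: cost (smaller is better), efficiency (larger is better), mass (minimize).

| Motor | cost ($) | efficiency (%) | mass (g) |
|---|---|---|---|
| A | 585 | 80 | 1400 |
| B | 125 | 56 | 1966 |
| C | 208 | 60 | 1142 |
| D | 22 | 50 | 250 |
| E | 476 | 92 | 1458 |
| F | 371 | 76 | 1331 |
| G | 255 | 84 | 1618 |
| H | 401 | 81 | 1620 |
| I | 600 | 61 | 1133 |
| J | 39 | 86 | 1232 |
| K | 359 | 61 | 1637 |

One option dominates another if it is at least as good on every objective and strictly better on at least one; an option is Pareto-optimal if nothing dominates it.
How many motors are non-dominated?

A: dominated by J (cost 39≤585, efficiency 86≥80, mass 1232≤1400).
B: dominated by J (cost 39≤125, efficiency 86≥56, mass 1232≤1966).
C: not dominated.
D: not dominated (best cost).
E: not dominated (best efficiency).
F: dominated by J (cost 39≤371, efficiency 86≥76, mass 1232≤1331).
G: dominated by J (cost 39≤255, efficiency 86≥84, mass 1232≤1618).
H: dominated by G (cost 255≤401, efficiency 84≥81, mass 1618≤1620).
I: not dominated.
J: not dominated.
K: dominated by G (cost 255≤359, efficiency 84≥61, mass 1618≤1637).
Pareto-optimal: C, D, E, I, J → 5.

5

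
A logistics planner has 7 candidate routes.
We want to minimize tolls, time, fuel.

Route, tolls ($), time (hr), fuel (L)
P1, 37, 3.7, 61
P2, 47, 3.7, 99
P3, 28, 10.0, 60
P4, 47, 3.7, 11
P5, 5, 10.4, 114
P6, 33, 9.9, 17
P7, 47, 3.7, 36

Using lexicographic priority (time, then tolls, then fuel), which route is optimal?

First minimize time: best is 3.7, kept {P1, P2, P4, P7}.
Then minimize tolls: best is 37, kept {P1}.

P1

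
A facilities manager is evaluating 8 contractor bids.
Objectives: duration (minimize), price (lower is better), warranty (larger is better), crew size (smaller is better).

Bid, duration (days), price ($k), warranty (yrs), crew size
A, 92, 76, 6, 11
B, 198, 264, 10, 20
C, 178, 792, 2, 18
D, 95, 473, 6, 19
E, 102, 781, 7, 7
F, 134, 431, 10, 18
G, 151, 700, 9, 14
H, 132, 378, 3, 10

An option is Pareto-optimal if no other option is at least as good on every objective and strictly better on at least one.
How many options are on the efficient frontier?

A: not dominated (best duration).
B: not dominated.
C: dominated by A (duration 92≤178, price 76≤792, warranty 6≥2, crew size 11≤18).
D: dominated by A (duration 92≤95, price 76≤473, warranty 6≥6, crew size 11≤19).
E: not dominated (best crew size).
F: not dominated.
G: not dominated.
H: not dominated.
Pareto-optimal: A, B, E, F, G, H → 6.

6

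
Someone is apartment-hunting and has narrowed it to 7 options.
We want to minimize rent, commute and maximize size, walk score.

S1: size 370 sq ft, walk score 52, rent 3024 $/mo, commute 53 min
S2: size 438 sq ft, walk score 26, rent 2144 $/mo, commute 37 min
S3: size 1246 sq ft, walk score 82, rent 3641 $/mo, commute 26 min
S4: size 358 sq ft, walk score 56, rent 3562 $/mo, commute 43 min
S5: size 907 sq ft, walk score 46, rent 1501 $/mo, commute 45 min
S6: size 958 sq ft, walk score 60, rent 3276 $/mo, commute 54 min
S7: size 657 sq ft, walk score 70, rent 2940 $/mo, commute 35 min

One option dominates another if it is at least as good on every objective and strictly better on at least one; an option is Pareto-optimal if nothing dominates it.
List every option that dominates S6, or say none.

S1: worse on size (370 vs 958).
S2: worse on size (438 vs 958).
S3: worse on rent (3641 vs 3276).
S4: worse on size (358 vs 958).
S5: worse on size (907 vs 958).
S7: worse on size (657 vs 958).
No option dominates S6.

none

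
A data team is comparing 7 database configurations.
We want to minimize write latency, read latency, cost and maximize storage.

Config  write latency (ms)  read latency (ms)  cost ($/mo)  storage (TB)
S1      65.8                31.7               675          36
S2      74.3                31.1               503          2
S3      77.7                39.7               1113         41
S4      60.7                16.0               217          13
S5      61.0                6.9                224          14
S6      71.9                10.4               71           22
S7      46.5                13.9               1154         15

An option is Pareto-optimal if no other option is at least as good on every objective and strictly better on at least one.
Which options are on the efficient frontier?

S1: not dominated.
S2: dominated by S4 (write latency 60.7≤74.3, read latency 16.0≤31.1, cost 217≤503, storage 13≥2).
S3: not dominated (best storage).
S4: not dominated.
S5: not dominated (best read latency).
S6: not dominated (best cost).
S7: not dominated (best write latency).

S1, S3, S4, S5, S6, S7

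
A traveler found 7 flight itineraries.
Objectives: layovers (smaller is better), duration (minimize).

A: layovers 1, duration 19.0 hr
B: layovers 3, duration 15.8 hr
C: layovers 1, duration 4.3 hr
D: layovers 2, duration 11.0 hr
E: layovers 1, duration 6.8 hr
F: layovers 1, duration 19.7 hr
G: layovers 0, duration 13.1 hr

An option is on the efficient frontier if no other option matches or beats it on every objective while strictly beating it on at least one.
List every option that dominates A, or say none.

C: layovers 1≤1, duration 4.3≤19.0 — dominates A.
E: layovers 1≤1, duration 6.8≤19.0 — dominates A.
G: layovers 0≤1, duration 13.1≤19.0 — dominates A.
Others (B, D, F) are each worse than A on at least one objective.

C, E, G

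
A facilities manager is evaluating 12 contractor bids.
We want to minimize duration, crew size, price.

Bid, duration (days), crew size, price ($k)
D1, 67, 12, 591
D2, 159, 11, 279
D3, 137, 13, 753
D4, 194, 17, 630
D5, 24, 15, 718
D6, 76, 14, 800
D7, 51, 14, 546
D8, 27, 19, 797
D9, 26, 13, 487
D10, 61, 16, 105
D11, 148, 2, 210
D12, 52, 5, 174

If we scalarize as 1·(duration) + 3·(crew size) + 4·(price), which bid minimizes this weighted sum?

D1: 1·67 + 3·12 + 4·591 = 2467
D2: 1·159 + 3·11 + 4·279 = 1308
D3: 1·137 + 3·13 + 4·753 = 3188
D4: 1·194 + 3·17 + 4·630 = 2765
D5: 1·24 + 3·15 + 4·718 = 2941
D6: 1·76 + 3·14 + 4·800 = 3318
D7: 1·51 + 3·14 + 4·546 = 2277
D8: 1·27 + 3·19 + 4·797 = 3272
D9: 1·26 + 3·13 + 4·487 = 2013
D10: 1·61 + 3·16 + 4·105 = 529
D11: 1·148 + 3·2 + 4·210 = 994
D12: 1·52 + 3·5 + 4·174 = 763
Lowest: D10 at 529.

D10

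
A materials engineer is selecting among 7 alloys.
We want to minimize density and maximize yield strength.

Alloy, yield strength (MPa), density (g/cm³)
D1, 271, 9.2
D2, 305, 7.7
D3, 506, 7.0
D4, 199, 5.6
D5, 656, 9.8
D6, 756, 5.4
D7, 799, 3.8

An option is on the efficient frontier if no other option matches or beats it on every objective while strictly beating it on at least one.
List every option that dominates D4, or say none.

D6: yield strength 756≥199, density 5.4≤5.6 — dominates D4.
D7: yield strength 799≥199, density 3.8≤5.6 — dominates D4.
Others (D1, D2, D3, D5) are each worse than D4 on at least one objective.

D6, D7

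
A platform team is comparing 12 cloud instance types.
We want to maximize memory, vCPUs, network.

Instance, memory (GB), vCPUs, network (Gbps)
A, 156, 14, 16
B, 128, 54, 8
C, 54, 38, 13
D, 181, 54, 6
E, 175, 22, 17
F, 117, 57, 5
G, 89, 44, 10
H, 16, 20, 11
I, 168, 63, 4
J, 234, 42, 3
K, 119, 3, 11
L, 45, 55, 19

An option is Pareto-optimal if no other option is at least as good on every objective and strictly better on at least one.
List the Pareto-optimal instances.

B, C, D, E, F, G, I, J, L

A: dominated by E (memory 175≥156, vCPUs 22≥14, network 17≥16).
B: not dominated.
C: not dominated.
D: not dominated.
E: not dominated.
F: not dominated.
G: not dominated.
H: dominated by C (memory 54≥16, vCPUs 38≥20, network 13≥11).
I: not dominated (best vCPUs).
J: not dominated (best memory).
K: dominated by A (memory 156≥119, vCPUs 14≥3, network 16≥11).
L: not dominated (best network).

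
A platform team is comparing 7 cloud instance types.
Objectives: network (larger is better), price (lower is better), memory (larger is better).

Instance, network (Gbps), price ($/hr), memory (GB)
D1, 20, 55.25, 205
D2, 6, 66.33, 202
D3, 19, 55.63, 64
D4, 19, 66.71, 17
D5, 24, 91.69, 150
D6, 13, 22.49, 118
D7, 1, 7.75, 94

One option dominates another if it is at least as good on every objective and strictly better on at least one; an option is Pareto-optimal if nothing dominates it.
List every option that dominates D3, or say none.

D1: network 20≥19, price 55.25≤55.63, memory 205≥64 — dominates D3.
Others (D2, D4, D5, D6, D7) are each worse than D3 on at least one objective.

D1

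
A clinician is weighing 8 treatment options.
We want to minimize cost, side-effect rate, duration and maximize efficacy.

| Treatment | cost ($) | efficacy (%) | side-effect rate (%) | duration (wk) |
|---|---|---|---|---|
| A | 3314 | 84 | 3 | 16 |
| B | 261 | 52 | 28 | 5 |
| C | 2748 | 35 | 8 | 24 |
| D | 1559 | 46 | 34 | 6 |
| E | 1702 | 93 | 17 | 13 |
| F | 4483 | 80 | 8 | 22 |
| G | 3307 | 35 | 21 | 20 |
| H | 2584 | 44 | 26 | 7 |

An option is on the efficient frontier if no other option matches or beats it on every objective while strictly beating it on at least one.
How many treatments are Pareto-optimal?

5

A: not dominated (best side-effect rate).
B: not dominated (best cost).
C: not dominated.
D: dominated by B (cost 261≤1559, efficacy 52≥46, side-effect rate 28≤34, duration 5≤6).
E: not dominated (best efficacy).
F: dominated by A (cost 3314≤4483, efficacy 84≥80, side-effect rate 3≤8, duration 16≤22).
G: dominated by E (cost 1702≤3307, efficacy 93≥35, side-effect rate 17≤21, duration 13≤20).
H: not dominated.
Pareto-optimal: A, B, C, E, H → 5.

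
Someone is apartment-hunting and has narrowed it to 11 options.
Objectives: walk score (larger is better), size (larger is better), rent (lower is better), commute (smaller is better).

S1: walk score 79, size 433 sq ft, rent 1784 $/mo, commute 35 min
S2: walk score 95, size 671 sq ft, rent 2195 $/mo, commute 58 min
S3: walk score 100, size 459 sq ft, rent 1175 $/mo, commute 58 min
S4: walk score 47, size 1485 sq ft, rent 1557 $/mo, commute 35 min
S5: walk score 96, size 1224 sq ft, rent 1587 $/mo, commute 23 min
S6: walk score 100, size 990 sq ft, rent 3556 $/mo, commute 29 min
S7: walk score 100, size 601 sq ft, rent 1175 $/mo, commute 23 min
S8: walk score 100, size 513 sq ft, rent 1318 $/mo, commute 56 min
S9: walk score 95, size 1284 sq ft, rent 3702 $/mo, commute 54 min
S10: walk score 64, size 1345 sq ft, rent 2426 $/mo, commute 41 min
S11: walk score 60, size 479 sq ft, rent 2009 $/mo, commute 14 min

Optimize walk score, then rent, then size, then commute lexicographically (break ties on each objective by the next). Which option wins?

First maximize walk score: best is 100, kept {S3, S6, S7, S8}.
Then minimize rent: best is 1175, kept {S3, S7}.
Then maximize size: best is 601, kept {S7}.

S7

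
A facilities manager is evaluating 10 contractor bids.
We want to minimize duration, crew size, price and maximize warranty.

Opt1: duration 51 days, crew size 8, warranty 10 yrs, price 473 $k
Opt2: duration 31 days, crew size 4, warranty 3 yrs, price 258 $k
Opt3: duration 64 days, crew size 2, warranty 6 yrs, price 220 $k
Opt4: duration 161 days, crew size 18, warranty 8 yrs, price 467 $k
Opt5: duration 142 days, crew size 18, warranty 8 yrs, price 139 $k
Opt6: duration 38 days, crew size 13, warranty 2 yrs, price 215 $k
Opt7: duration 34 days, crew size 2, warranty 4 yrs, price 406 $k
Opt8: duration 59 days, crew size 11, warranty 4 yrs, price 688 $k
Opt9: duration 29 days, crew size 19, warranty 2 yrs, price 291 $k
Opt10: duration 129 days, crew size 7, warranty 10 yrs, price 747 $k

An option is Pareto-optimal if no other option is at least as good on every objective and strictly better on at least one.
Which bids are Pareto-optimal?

Opt1, Opt2, Opt3, Opt5, Opt6, Opt7, Opt9, Opt10

Opt1: not dominated.
Opt2: not dominated.
Opt3: not dominated.
Opt4: dominated by Opt5 (duration 142≤161, crew size 18≤18, warranty 8≥8, price 139≤467).
Opt5: not dominated (best price).
Opt6: not dominated.
Opt7: not dominated.
Opt8: dominated by Opt1 (duration 51≤59, crew size 8≤11, warranty 10≥4, price 473≤688).
Opt9: not dominated (best duration).
Opt10: not dominated.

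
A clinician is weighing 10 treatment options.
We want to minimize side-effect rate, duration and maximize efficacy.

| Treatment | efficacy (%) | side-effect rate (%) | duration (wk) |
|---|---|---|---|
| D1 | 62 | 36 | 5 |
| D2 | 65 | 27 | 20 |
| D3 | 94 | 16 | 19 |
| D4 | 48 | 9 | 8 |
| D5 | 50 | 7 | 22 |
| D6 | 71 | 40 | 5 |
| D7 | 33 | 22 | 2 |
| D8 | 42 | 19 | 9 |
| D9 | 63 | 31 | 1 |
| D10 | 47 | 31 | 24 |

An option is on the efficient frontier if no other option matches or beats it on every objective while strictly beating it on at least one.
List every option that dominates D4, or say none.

none

D1: worse on side-effect rate (36 vs 9).
D2: worse on side-effect rate (27 vs 9).
D3: worse on side-effect rate (16 vs 9).
D5: worse on duration (22 vs 8).
D6: worse on side-effect rate (40 vs 9).
D7: worse on efficacy (33 vs 48).
D8: worse on efficacy (42 vs 48).
D9: worse on side-effect rate (31 vs 9).
D10: worse on efficacy (47 vs 48).
No option dominates D4.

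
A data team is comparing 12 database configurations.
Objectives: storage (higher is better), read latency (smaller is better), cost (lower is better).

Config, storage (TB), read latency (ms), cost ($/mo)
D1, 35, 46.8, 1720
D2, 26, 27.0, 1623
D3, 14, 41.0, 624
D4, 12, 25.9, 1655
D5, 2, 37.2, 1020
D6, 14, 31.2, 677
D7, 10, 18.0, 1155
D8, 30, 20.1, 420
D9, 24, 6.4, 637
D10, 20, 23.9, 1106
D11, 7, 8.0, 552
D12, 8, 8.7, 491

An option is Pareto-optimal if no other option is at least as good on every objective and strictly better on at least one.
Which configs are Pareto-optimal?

D1, D8, D9, D11, D12

D1: not dominated (best storage).
D2: dominated by D8 (storage 30≥26, read latency 20.1≤27.0, cost 420≤1623).
D3: dominated by D8 (storage 30≥14, read latency 20.1≤41.0, cost 420≤624).
D4: dominated by D8 (storage 30≥12, read latency 20.1≤25.9, cost 420≤1655).
D5: dominated by D6 (storage 14≥2, read latency 31.2≤37.2, cost 677≤1020).
D6: dominated by D8 (storage 30≥14, read latency 20.1≤31.2, cost 420≤677).
D7: dominated by D9 (storage 24≥10, read latency 6.4≤18.0, cost 637≤1155).
D8: not dominated (best cost).
D9: not dominated (best read latency).
D10: dominated by D8 (storage 30≥20, read latency 20.1≤23.9, cost 420≤1106).
D11: not dominated.
D12: not dominated.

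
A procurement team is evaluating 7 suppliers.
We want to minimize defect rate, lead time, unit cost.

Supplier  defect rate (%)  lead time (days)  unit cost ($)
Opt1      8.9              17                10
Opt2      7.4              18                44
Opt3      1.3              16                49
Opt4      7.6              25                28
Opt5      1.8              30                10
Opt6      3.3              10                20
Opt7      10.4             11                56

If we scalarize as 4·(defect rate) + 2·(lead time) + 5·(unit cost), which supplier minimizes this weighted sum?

Opt1: 4·8.9 + 2·17 + 5·10 = 119.6
Opt2: 4·7.4 + 2·18 + 5·44 = 285.6
Opt3: 4·1.3 + 2·16 + 5·49 = 282.2
Opt4: 4·7.6 + 2·25 + 5·28 = 220.4
Opt5: 4·1.8 + 2·30 + 5·10 = 117.2
Opt6: 4·3.3 + 2·10 + 5·20 = 133.2
Opt7: 4·10.4 + 2·11 + 5·56 = 343.6
Lowest: Opt5 at 117.2.

Opt5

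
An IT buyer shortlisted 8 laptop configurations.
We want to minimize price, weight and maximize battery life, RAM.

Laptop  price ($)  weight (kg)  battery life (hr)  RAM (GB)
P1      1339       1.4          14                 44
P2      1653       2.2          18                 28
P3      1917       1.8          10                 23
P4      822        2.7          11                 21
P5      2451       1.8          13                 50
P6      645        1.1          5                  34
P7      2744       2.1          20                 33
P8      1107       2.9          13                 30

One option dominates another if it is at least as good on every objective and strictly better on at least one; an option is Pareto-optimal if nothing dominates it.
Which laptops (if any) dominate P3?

P1: price 1339≤1917, weight 1.4≤1.8, battery life 14≥10, RAM 44≥23 — dominates P3.
Others (P2, P4, P5, P6, P7, P8) are each worse than P3 on at least one objective.

P1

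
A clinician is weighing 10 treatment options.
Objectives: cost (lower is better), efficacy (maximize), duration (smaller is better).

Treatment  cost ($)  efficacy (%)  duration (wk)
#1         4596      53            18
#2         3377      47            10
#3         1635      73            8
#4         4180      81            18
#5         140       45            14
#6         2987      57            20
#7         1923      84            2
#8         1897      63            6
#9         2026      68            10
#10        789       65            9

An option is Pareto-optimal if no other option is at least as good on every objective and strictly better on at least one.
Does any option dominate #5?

No

#1: worse on cost (4596 vs 140).
#2: worse on cost (3377 vs 140).
#3: worse on cost (1635 vs 140).
#4: worse on cost (4180 vs 140).
#6: worse on cost (2987 vs 140).
#7: worse on cost (1923 vs 140).
#8: worse on cost (1897 vs 140).
#9: worse on cost (2026 vs 140).
#10: worse on cost (789 vs 140).
No option is at least as good as #5 on every objective and strictly better on one.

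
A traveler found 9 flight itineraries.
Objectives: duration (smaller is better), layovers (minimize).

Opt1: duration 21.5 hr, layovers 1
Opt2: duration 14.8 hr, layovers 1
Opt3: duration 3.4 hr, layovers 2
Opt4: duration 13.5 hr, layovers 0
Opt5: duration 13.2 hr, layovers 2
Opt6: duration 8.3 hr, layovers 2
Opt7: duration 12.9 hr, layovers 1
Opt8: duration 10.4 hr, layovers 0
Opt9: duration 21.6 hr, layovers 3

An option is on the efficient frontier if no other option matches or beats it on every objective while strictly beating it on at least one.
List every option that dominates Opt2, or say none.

Opt4, Opt7, Opt8

Opt4: duration 13.5≤14.8, layovers 0≤1 — dominates Opt2.
Opt7: duration 12.9≤14.8, layovers 1≤1 — dominates Opt2.
Opt8: duration 10.4≤14.8, layovers 0≤1 — dominates Opt2.
Others (Opt1, Opt3, Opt5, Opt6, Opt9) are each worse than Opt2 on at least one objective.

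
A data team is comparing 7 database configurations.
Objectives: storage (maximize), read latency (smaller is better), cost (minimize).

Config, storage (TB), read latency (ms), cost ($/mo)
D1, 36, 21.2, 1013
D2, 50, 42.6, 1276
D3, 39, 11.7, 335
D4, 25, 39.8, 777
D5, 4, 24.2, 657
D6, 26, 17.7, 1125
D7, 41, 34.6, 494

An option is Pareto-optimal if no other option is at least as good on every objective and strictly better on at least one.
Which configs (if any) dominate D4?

D3: storage 39≥25, read latency 11.7≤39.8, cost 335≤777 — dominates D4.
D7: storage 41≥25, read latency 34.6≤39.8, cost 494≤777 — dominates D4.
Others (D1, D2, D5, D6) are each worse than D4 on at least one objective.

D3, D7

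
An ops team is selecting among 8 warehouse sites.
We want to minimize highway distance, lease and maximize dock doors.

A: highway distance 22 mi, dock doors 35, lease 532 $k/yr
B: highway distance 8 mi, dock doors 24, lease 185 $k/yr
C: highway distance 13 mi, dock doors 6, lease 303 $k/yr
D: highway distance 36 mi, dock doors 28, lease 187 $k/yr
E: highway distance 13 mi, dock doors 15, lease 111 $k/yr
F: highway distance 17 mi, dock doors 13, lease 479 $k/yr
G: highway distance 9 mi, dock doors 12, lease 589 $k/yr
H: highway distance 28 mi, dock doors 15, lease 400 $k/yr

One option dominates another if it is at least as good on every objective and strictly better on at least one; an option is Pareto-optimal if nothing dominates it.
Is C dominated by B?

B vs C: highway distance 8≤13, dock doors 24≥6, lease 185≤303 — B is at least as good on every objective with at least one strict improvement.

Yes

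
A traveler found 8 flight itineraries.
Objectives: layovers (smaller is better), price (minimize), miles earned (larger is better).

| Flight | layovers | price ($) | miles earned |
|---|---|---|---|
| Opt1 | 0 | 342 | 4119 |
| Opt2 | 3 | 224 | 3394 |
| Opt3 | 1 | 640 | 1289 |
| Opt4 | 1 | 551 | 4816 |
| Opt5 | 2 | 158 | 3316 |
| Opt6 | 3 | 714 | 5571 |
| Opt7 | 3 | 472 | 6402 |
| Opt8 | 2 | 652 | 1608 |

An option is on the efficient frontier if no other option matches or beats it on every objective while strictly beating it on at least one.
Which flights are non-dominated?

Opt1: not dominated (best layovers).
Opt2: not dominated.
Opt3: dominated by Opt1 (layovers 0≤1, price 342≤640, miles earned 4119≥1289).
Opt4: not dominated.
Opt5: not dominated (best price).
Opt6: dominated by Opt7 (layovers 3≤3, price 472≤714, miles earned 6402≥5571).
Opt7: not dominated (best miles earned).
Opt8: dominated by Opt1 (layovers 0≤2, price 342≤652, miles earned 4119≥1608).

Opt1, Opt2, Opt4, Opt5, Opt7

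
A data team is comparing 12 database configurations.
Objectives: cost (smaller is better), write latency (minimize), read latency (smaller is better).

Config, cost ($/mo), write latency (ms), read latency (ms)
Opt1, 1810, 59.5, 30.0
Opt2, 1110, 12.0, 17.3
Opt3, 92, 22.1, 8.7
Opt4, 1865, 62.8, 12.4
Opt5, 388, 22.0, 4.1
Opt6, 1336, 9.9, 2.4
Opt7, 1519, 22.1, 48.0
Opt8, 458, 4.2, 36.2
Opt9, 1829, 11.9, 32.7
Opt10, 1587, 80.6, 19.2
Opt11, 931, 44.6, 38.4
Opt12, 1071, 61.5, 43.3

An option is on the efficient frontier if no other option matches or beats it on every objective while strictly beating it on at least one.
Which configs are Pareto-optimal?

Opt2, Opt3, Opt5, Opt6, Opt8

Opt1: dominated by Opt2 (cost 1110≤1810, write latency 12.0≤59.5, read latency 17.3≤30.0).
Opt2: not dominated.
Opt3: not dominated (best cost).
Opt4: dominated by Opt3 (cost 92≤1865, write latency 22.1≤62.8, read latency 8.7≤12.4).
Opt5: not dominated.
Opt6: not dominated (best read latency).
Opt7: dominated by Opt2 (cost 1110≤1519, write latency 12.0≤22.1, read latency 17.3≤48.0).
Opt8: not dominated (best write latency).
Opt9: dominated by Opt6 (cost 1336≤1829, write latency 9.9≤11.9, read latency 2.4≤32.7).
Opt10: dominated by Opt2 (cost 1110≤1587, write latency 12.0≤80.6, read latency 17.3≤19.2).
Opt11: dominated by Opt3 (cost 92≤931, write latency 22.1≤44.6, read latency 8.7≤38.4).
Opt12: dominated by Opt3 (cost 92≤1071, write latency 22.1≤61.5, read latency 8.7≤43.3).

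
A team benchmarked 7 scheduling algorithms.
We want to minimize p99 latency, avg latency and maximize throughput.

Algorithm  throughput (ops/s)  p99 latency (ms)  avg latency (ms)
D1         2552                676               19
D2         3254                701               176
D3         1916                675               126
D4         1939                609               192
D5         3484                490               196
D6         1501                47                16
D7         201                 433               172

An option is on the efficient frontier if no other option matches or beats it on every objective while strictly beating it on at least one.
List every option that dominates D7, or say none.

D6

D6: throughput 1501≥201, p99 latency 47≤433, avg latency 16≤172 — dominates D7.
Others (D1, D2, D3, D4, D5) are each worse than D7 on at least one objective.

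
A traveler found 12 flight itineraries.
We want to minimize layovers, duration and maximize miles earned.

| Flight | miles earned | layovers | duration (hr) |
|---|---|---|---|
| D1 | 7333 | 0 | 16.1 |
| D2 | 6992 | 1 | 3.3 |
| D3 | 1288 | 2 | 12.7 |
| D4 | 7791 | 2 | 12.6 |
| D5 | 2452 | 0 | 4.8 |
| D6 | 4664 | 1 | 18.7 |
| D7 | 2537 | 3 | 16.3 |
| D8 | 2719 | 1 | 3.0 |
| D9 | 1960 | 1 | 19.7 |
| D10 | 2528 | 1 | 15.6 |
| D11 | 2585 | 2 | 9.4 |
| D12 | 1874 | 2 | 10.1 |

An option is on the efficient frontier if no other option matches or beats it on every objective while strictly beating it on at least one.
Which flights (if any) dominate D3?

D2: miles earned 6992≥1288, layovers 1≤2, duration 3.3≤12.7 — dominates D3.
D4: miles earned 7791≥1288, layovers 2≤2, duration 12.6≤12.7 — dominates D3.
D5: miles earned 2452≥1288, layovers 0≤2, duration 4.8≤12.7 — dominates D3.
D8: miles earned 2719≥1288, layovers 1≤2, duration 3.0≤12.7 — dominates D3.
D11: miles earned 2585≥1288, layovers 2≤2, duration 9.4≤12.7 — dominates D3.
D12: miles earned 1874≥1288, layovers 2≤2, duration 10.1≤12.7 — dominates D3.
Others (D1, D6, D7, D9, D10) are each worse than D3 on at least one objective.

D2, D4, D5, D8, D11, D12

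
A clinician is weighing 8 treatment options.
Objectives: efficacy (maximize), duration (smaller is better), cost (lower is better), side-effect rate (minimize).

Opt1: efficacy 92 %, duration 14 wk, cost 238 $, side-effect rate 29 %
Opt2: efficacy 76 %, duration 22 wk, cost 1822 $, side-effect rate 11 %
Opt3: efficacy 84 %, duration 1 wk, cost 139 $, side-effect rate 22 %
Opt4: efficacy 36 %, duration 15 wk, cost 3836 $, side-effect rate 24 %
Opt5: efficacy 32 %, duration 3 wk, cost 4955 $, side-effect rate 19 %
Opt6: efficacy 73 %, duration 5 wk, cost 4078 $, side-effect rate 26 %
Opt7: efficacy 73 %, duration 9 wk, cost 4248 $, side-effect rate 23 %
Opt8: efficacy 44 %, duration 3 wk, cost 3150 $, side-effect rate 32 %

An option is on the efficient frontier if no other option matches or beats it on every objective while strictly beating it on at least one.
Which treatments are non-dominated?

Opt1, Opt2, Opt3, Opt5

Opt1: not dominated (best efficacy).
Opt2: not dominated (best side-effect rate).
Opt3: not dominated (best duration).
Opt4: dominated by Opt3 (efficacy 84≥36, duration 1≤15, cost 139≤3836, side-effect rate 22≤24).
Opt5: not dominated.
Opt6: dominated by Opt3 (efficacy 84≥73, duration 1≤5, cost 139≤4078, side-effect rate 22≤26).
Opt7: dominated by Opt3 (efficacy 84≥73, duration 1≤9, cost 139≤4248, side-effect rate 22≤23).
Opt8: dominated by Opt3 (efficacy 84≥44, duration 1≤3, cost 139≤3150, side-effect rate 22≤32).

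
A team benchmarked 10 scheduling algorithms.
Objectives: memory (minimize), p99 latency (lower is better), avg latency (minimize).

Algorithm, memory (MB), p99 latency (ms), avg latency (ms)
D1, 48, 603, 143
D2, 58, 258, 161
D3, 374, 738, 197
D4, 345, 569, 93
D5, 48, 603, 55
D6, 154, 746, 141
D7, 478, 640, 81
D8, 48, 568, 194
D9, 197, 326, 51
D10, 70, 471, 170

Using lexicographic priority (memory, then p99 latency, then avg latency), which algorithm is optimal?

First minimize memory: best is 48, kept {D1, D5, D8}.
Then minimize p99 latency: best is 568, kept {D8}.

D8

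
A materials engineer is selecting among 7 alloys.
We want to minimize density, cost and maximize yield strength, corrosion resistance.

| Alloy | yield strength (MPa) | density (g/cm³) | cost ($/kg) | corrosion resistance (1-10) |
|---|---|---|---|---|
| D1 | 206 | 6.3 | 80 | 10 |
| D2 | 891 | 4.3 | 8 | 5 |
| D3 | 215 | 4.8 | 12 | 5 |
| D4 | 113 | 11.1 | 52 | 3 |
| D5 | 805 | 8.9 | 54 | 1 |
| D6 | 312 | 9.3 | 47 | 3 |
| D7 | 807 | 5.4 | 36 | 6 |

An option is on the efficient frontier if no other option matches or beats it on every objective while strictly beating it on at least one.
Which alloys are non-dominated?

D1: not dominated (best corrosion resistance).
D2: not dominated (best yield strength).
D3: dominated by D2 (yield strength 891≥215, density 4.3≤4.8, cost 8≤12, corrosion resistance 5≥5).
D4: dominated by D2 (yield strength 891≥113, density 4.3≤11.1, cost 8≤52, corrosion resistance 5≥3).
D5: dominated by D2 (yield strength 891≥805, density 4.3≤8.9, cost 8≤54, corrosion resistance 5≥1).
D6: dominated by D2 (yield strength 891≥312, density 4.3≤9.3, cost 8≤47, corrosion resistance 5≥3).
D7: not dominated.

D1, D2, D7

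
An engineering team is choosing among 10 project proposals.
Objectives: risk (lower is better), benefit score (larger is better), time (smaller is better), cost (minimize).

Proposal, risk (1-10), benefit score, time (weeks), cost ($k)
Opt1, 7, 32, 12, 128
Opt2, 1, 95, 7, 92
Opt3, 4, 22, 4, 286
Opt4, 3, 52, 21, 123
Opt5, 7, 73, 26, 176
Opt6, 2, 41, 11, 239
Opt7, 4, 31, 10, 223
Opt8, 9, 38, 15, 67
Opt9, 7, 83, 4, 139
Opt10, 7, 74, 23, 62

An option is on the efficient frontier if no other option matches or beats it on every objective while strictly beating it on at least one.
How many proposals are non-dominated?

5

Opt1: dominated by Opt2 (risk 1≤7, benefit score 95≥32, time 7≤12, cost 92≤128).
Opt2: not dominated (best risk).
Opt3: not dominated.
Opt4: dominated by Opt2 (risk 1≤3, benefit score 95≥52, time 7≤21, cost 92≤123).
Opt5: dominated by Opt2 (risk 1≤7, benefit score 95≥73, time 7≤26, cost 92≤176).
Opt6: dominated by Opt2 (risk 1≤2, benefit score 95≥41, time 7≤11, cost 92≤239).
Opt7: dominated by Opt2 (risk 1≤4, benefit score 95≥31, time 7≤10, cost 92≤223).
Opt8: not dominated.
Opt9: not dominated.
Opt10: not dominated (best cost).
Pareto-optimal: Opt2, Opt3, Opt8, Opt9, Opt10 → 5.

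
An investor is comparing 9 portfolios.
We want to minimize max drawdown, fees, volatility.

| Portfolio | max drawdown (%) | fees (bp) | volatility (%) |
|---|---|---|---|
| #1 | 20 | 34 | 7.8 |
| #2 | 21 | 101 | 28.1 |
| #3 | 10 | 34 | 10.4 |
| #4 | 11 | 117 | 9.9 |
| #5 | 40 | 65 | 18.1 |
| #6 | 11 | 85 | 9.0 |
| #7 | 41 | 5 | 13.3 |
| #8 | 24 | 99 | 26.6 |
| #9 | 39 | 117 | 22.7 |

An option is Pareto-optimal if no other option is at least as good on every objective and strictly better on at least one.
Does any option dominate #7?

No

#1: worse on fees (34 vs 5).
#2: worse on fees (101 vs 5).
#3: worse on fees (34 vs 5).
#4: worse on fees (117 vs 5).
#5: worse on fees (65 vs 5).
#6: worse on fees (85 vs 5).
#8: worse on fees (99 vs 5).
#9: worse on fees (117 vs 5).
No option is at least as good as #7 on every objective and strictly better on one.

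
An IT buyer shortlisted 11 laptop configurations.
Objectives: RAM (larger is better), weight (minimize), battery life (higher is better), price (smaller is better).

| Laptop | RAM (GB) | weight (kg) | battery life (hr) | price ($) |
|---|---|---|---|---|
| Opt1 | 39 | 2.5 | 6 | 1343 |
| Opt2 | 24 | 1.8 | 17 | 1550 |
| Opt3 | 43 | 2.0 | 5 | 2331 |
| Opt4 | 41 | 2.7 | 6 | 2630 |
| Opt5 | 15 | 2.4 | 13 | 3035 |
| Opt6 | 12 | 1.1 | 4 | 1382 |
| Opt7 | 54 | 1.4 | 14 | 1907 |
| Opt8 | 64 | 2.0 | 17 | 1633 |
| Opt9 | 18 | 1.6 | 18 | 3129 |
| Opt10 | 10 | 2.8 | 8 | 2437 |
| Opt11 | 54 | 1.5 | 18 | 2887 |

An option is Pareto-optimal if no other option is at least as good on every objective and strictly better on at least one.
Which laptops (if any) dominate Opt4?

Opt7: RAM 54≥41, weight 1.4≤2.7, battery life 14≥6, price 1907≤2630 — dominates Opt4.
Opt8: RAM 64≥41, weight 2.0≤2.7, battery life 17≥6, price 1633≤2630 — dominates Opt4.
Others (Opt1, Opt2, Opt3, Opt5, Opt6, Opt9, Opt10, Opt11) are each worse than Opt4 on at least one objective.

Opt7, Opt8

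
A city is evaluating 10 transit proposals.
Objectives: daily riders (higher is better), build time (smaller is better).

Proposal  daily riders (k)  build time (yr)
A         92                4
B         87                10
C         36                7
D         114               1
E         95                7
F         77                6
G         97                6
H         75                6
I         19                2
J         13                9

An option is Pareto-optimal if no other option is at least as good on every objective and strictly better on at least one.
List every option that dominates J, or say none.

A: daily riders 92≥13, build time 4≤9 — dominates J.
C: daily riders 36≥13, build time 7≤9 — dominates J.
D: daily riders 114≥13, build time 1≤9 — dominates J.
E: daily riders 95≥13, build time 7≤9 — dominates J.
F: daily riders 77≥13, build time 6≤9 — dominates J.
G: daily riders 97≥13, build time 6≤9 — dominates J.
H: daily riders 75≥13, build time 6≤9 — dominates J.
I: daily riders 19≥13, build time 2≤9 — dominates J.
Others (B) are each worse than J on at least one objective.

A, C, D, E, F, G, H, I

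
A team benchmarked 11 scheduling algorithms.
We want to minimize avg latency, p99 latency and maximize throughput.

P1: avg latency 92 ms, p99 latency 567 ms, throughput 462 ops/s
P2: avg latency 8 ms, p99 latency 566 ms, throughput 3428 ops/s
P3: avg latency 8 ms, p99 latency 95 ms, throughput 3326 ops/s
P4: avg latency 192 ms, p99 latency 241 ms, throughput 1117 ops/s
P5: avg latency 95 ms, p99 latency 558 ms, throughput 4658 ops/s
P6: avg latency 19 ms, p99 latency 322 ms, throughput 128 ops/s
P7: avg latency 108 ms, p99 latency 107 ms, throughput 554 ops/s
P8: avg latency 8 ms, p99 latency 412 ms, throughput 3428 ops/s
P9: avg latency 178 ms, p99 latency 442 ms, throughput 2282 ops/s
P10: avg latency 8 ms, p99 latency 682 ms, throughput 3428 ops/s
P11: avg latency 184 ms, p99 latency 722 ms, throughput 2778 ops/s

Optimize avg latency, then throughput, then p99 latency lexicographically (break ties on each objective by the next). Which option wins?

First minimize avg latency: best is 8, kept {P2, P3, P8, P10}.
Then maximize throughput: best is 3428, kept {P2, P8, P10}.
Then minimize p99 latency: best is 412, kept {P8}.

P8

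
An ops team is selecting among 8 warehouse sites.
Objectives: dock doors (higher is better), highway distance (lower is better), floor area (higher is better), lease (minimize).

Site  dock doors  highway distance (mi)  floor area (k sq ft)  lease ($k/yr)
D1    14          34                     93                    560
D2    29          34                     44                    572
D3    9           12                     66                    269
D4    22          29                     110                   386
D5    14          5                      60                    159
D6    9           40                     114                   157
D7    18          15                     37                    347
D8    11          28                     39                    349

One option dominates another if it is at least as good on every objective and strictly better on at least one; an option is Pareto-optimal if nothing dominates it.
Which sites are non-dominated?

D1: dominated by D4 (dock doors 22≥14, highway distance 29≤34, floor area 110≥93, lease 386≤560).
D2: not dominated (best dock doors).
D3: not dominated.
D4: not dominated.
D5: not dominated (best highway distance).
D6: not dominated (best floor area).
D7: not dominated.
D8: dominated by D5 (dock doors 14≥11, highway distance 5≤28, floor area 60≥39, lease 159≤349).

D2, D3, D4, D5, D6, D7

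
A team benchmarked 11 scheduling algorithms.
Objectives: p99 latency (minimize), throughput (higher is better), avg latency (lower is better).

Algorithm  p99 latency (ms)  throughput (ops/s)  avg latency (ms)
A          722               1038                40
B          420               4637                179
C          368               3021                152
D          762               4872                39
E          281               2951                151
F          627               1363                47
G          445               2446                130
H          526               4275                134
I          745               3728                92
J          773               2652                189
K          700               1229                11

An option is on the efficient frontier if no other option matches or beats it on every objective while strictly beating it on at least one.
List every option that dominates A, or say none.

K

K: p99 latency 700≤722, throughput 1229≥1038, avg latency 11≤40 — dominates A.
Others (B, C, D, E, F, G, H, I, J) are each worse than A on at least one objective.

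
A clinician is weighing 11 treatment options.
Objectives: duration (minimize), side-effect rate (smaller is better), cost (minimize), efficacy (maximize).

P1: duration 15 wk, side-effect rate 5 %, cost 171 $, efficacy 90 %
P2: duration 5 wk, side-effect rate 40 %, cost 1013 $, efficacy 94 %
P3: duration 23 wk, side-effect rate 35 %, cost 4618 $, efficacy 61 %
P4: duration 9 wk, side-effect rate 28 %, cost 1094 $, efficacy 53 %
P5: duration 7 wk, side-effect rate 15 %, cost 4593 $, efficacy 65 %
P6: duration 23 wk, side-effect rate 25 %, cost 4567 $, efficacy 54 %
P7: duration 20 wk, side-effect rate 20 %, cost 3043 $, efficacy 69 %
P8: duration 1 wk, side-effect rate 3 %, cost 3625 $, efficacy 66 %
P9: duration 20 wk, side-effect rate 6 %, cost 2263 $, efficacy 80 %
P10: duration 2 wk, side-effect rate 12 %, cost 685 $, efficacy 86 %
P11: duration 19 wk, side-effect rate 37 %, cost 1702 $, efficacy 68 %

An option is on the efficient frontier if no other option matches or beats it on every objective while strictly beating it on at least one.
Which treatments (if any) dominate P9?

P1: duration 15≤20, side-effect rate 5≤6, cost 171≤2263, efficacy 90≥80 — dominates P9.
Others (P2, P3, P4, P5, P6, P7, P8, P10, P11) are each worse than P9 on at least one objective.

P1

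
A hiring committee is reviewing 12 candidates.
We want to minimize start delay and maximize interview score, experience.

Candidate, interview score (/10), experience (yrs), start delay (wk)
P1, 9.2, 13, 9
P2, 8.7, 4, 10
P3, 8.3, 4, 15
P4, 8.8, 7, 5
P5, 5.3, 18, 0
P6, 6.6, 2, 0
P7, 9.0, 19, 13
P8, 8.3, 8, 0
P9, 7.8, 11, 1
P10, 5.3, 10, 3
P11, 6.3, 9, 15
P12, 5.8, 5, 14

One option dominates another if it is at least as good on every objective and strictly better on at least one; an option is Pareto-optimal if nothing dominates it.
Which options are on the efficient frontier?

P1, P4, P5, P7, P8, P9

P1: not dominated (best interview score).
P2: dominated by P1 (interview score 9.2≥8.7, experience 13≥4, start delay 9≤10).
P3: dominated by P1 (interview score 9.2≥8.3, experience 13≥4, start delay 9≤15).
P4: not dominated.
P5: not dominated.
P6: dominated by P8 (interview score 8.3≥6.6, experience 8≥2, start delay 0≤0).
P7: not dominated (best experience).
P8: not dominated.
P9: not dominated.
P10: dominated by P5 (interview score 5.3≥5.3, experience 18≥10, start delay 0≤3).
P11: dominated by P1 (interview score 9.2≥6.3, experience 13≥9, start delay 9≤15).
P12: dominated by P1 (interview score 9.2≥5.8, experience 13≥5, start delay 9≤14).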